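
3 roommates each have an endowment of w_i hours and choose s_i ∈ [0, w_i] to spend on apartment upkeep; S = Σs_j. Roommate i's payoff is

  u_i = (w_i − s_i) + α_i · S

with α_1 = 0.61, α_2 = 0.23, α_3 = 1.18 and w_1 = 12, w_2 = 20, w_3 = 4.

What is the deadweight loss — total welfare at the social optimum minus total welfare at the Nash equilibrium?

32.64

∂u_i/∂s_i = α_i − 1, so roommate i contributes w_i if α_i > 1, else 0.
α_i > 1 for i ∈ {3}; NE contributions (0, 0, 4), S = 4.
W^NE = Σw_i − S^NE + (Σα_i)·S^NE = 36 + 1.02·4 = 40.08.
Planner: ∂(Σu_j)/∂s_i = Σα_j − 1 = 1.02 > 0, so everyone contributes w_i; S^SO = 36, W^SO = 36 + 1.02·36 = 72.72.
Deadweight loss = 32.64.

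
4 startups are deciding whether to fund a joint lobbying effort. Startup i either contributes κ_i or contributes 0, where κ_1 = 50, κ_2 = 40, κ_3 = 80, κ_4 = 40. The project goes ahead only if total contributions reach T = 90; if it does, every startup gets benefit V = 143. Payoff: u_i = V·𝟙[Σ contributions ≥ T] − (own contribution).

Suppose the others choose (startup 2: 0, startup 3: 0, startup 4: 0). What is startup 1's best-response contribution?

0

Others' total = 0. Even contributing 50 gives 50 < 90: no benefit either way.
Best response: 0.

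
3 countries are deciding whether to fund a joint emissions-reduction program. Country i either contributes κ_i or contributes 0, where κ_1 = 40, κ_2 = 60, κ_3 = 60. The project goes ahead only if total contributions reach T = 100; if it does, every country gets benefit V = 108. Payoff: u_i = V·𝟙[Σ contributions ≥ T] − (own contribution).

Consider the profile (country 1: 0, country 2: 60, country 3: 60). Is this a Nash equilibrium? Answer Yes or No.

Yes

Total = 120 ≥ 100: provided.
Country 1 (pledges 0, payoff 108): pledging 40 → total 160, payoff 68. No gain.
Country 2 (pledges 60, payoff 48): dropping to 0 → total 60, payoff 0. No gain.
Country 3 (pledges 60, payoff 48): dropping to 0 → total 60, payoff 0. No gain.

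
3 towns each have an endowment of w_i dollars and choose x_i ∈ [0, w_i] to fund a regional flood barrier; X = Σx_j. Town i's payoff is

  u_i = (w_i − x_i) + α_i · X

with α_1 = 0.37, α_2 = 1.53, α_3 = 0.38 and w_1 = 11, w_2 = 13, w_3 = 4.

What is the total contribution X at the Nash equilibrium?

∂u_i/∂x_i = α_i − 1, so town i contributes w_i if α_i > 1, else 0.
α_i > 1 for i ∈ {2}; NE contributions (0, 13, 0), X = 13.

13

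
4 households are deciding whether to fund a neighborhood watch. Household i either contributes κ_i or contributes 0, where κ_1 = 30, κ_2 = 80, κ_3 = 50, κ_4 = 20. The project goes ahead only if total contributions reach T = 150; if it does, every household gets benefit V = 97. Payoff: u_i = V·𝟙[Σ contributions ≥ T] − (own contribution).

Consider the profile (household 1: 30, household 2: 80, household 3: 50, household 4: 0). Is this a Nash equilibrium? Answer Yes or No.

Total = 160 ≥ 150: provided.
Household 1 (pledges 30, payoff 67): dropping to 0 → total 130, payoff 0. No gain.
Household 2 (pledges 80, payoff 17): dropping to 0 → total 80, payoff 0. No gain.
Household 3 (pledges 50, payoff 47): dropping to 0 → total 110, payoff 0. No gain.
Household 4 (pledges 0, payoff 97): pledging 20 → total 180, payoff 77. No gain.

Yes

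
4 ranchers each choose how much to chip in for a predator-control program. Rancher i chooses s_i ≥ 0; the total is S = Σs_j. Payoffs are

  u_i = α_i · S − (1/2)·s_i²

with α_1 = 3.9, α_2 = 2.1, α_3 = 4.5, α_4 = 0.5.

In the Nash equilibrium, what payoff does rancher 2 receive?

20.895

Rancher i's FOC: ∂u_i/∂s_i = α_i − s_i = 0, so s_i* = α_i.
NE contributions = (3.9, 2.1, 4.5, 0.5); S = 11.
u_2 = α_2·S − ½·(s_2)² = 2.1·11 − ½·2.1² = 20.895.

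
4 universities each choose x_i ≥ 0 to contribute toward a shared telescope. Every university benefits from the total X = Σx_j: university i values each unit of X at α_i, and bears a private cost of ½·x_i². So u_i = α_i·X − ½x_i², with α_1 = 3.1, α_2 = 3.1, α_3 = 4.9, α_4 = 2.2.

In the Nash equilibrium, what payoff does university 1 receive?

36.425

University i's FOC: ∂u_i/∂x_i = α_i − x_i = 0, so x_i* = α_i.
NE contributions = (3.1, 3.1, 4.9, 2.2); X = 13.3.
u_1 = α_1·X − ½·(x_1)² = 3.1·13.3 − ½·3.1² = 36.425.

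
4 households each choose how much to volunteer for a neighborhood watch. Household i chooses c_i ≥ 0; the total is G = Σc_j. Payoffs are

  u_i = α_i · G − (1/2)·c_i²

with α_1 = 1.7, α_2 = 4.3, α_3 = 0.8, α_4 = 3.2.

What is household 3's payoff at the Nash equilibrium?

7.68

Household i's FOC: ∂u_i/∂c_i = α_i − c_i = 0, so c_i* = α_i.
NE contributions = (1.7, 4.3, 0.8, 3.2); G = 10.
u_3 = α_3·G − ½·(c_3)² = 0.8·10 − ½·0.8² = 7.68.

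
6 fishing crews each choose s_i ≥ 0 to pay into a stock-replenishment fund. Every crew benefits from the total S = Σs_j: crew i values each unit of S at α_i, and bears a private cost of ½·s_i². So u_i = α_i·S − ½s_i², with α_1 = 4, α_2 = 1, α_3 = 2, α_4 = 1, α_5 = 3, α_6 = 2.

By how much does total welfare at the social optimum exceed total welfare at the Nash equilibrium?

355.5

Crew i's FOC: ∂u_i/∂s_i = α_i − s_i = 0, so s_i* = α_i.
NE contributions = (4, 1, 2, 1, 3, 2); S = 13.
W^NE = (Σα)·S − ½Σα_i² = 13² − ½·35 = 151.5.
Planner sets s_i = Σα_j = 13 for every i, so S^SO = 6·13 = 78.
W^SO = (Σα)·S^SO − ½·6·(Σα)² = (6/2)·13² = 507.
Deadweight loss = W^SO − W^NE = 355.5.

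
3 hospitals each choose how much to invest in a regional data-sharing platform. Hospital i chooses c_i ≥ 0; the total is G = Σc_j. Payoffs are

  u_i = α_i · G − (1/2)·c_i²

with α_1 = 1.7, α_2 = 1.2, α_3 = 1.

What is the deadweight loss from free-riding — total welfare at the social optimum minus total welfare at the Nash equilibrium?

Hospital i's FOC: ∂u_i/∂c_i = α_i − c_i = 0, so c_i* = α_i.
NE contributions = (1.7, 1.2, 1); G = 3.9.
W^NE = (Σα)·G − ½Σα_i² = 3.9² − ½·5.33 = 12.545.
Planner sets c_i = Σα_j = 3.9 for every i, so G^SO = 3·3.9 = 11.7.
W^SO = (Σα)·G^SO − ½·3·(Σα)² = (3/2)·3.9² = 22.815.
Deadweight loss = W^SO − W^NE = 10.27.

10.27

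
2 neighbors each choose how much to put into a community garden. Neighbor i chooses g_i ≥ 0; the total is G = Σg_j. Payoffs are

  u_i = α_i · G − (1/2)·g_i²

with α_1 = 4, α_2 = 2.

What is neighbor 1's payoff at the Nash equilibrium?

Neighbor i's FOC: ∂u_i/∂g_i = α_i − g_i = 0, so g_i* = α_i.
NE contributions = (4, 2); G = 6.
u_1 = α_1·G − ½·(g_1)² = 4·6 − ½·4² = 16.

16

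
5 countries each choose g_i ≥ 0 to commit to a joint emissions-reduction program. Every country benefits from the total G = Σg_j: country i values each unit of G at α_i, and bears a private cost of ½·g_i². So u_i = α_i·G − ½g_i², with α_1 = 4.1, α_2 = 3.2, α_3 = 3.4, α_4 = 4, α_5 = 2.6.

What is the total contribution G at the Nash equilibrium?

Country i's FOC: ∂u_i/∂g_i = α_i − g_i = 0, so g_i* = α_i.
NE contributions = (4.1, 3.2, 3.4, 4, 2.6); G = 17.3.

17.3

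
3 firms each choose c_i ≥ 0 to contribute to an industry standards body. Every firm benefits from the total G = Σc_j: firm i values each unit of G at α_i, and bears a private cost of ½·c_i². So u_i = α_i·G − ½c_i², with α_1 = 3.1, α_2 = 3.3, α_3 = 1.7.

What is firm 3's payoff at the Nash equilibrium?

12.325

Firm i's FOC: ∂u_i/∂c_i = α_i − c_i = 0, so c_i* = α_i.
NE contributions = (3.1, 3.3, 1.7); G = 8.1.
u_3 = α_3·G − ½·(c_3)² = 1.7·8.1 − ½·1.7² = 12.325.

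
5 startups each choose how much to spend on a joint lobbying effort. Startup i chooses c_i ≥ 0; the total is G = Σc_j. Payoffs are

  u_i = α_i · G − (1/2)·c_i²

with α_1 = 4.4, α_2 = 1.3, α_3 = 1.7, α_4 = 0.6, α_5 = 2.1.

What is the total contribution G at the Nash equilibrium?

Startup i's FOC: ∂u_i/∂c_i = α_i − c_i = 0, so c_i* = α_i.
NE contributions = (4.4, 1.3, 1.7, 0.6, 2.1); G = 10.1.

10.1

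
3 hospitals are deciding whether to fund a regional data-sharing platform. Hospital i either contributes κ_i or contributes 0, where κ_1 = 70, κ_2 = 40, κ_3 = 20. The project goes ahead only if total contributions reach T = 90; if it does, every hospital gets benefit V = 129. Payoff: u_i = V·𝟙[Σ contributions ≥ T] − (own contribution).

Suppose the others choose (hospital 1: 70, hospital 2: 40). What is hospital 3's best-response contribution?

0

Others' total = 110 ≥ 90; contributing adds cost 20 for no extra benefit.
Best response: 0.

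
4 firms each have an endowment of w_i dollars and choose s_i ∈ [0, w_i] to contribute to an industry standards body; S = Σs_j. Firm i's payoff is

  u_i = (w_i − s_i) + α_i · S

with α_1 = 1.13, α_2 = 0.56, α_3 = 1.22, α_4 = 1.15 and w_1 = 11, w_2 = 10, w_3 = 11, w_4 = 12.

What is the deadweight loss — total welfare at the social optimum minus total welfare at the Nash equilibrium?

30.6

∂u_i/∂s_i = α_i − 1, so firm i contributes w_i if α_i > 1, else 0.
α_i > 1 for i ∈ {1, 3, 4}; NE contributions (11, 0, 11, 12), S = 34.
W^NE = Σw_i − S^NE + (Σα_i)·S^NE = 44 + 3.06·34 = 148.04.
Planner: ∂(Σu_j)/∂s_i = Σα_j − 1 = 3.06 > 0, so everyone contributes w_i; S^SO = 44, W^SO = 44 + 3.06·44 = 178.64.
Deadweight loss = 30.6.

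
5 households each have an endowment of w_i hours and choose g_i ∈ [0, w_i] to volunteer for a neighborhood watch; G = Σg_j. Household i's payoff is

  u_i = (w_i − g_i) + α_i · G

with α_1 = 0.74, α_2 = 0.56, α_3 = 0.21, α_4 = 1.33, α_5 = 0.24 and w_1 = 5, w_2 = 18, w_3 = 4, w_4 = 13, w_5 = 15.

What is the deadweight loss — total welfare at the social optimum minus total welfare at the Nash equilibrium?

∂u_i/∂g_i = α_i − 1, so household i contributes w_i if α_i > 1, else 0.
α_i > 1 for i ∈ {4}; NE contributions (0, 0, 0, 13, 0), G = 13.
W^NE = Σw_i − G^NE + (Σα_i)·G^NE = 55 + 2.08·13 = 82.04.
Planner: ∂(Σu_j)/∂g_i = Σα_j − 1 = 2.08 > 0, so everyone contributes w_i; G^SO = 55, W^SO = 55 + 2.08·55 = 169.4.
Deadweight loss = 87.36.

87.36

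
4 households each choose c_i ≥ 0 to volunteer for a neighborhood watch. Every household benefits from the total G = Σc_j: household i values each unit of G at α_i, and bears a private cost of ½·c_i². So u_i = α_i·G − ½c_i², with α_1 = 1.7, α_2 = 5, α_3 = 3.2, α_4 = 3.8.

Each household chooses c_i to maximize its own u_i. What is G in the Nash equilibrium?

Household i's FOC: ∂u_i/∂c_i = α_i − c_i = 0, so c_i* = α_i.
NE contributions = (1.7, 5, 3.2, 3.8); G = 13.7.

13.7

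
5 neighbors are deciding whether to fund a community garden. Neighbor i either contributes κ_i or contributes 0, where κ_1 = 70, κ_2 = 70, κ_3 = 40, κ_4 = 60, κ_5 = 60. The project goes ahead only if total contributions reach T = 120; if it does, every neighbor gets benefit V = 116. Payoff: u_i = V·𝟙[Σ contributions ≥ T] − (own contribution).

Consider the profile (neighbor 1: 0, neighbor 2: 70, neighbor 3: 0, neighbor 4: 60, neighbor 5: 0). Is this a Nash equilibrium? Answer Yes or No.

Yes

Total = 130 ≥ 120: provided.
Neighbor 1 (pledges 0, payoff 116): pledging 70 → total 200, payoff 46. No gain.
Neighbor 2 (pledges 70, payoff 46): dropping to 0 → total 60, payoff 0. No gain.
Neighbor 3 (pledges 0, payoff 116): pledging 40 → total 170, payoff 76. No gain.
Neighbor 4 (pledges 60, payoff 56): dropping to 0 → total 70, payoff 0. No gain.
Neighbor 5 (pledges 0, payoff 116): pledging 60 → total 190, payoff 56. No gain.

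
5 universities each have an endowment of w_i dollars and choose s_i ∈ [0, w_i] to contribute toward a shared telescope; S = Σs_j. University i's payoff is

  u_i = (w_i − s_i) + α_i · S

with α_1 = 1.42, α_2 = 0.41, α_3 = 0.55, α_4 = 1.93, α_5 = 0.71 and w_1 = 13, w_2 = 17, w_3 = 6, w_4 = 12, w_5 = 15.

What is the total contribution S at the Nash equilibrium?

25

∂u_i/∂s_i = α_i − 1, so university i contributes w_i if α_i > 1, else 0.
α_i > 1 for i ∈ {1, 4}; NE contributions (13, 0, 0, 12, 0), S = 25.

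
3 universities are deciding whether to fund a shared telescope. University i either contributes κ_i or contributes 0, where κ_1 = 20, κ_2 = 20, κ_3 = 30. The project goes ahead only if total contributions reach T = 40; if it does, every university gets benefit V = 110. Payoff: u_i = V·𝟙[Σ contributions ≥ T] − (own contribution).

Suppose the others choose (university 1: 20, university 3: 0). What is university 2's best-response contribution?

20

Others' total = 20. Contributing 20 brings total to 40 ≥ 40: gain V − κ_2 = 90.
Best response: 20.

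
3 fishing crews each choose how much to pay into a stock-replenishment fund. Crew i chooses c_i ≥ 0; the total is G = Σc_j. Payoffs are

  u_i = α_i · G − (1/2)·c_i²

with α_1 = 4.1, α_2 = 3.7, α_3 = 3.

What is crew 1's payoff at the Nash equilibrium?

Crew i's FOC: ∂u_i/∂c_i = α_i − c_i = 0, so c_i* = α_i.
NE contributions = (4.1, 3.7, 3); G = 10.8.
u_1 = α_1·G − ½·(c_1)² = 4.1·10.8 − ½·4.1² = 35.875.

35.875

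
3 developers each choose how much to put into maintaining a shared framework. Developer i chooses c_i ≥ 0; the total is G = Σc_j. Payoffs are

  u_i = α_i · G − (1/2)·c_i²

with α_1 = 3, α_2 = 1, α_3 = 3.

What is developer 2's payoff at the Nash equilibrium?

6.5

Developer i's FOC: ∂u_i/∂c_i = α_i − c_i = 0, so c_i* = α_i.
NE contributions = (3, 1, 3); G = 7.
u_2 = α_2·G − ½·(c_2)² = 1·7 − ½·1² = 6.5.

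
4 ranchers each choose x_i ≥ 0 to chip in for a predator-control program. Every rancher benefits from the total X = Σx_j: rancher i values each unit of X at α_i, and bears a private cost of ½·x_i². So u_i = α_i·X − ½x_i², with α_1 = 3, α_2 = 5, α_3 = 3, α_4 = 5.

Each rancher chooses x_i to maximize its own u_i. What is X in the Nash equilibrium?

16

Rancher i's FOC: ∂u_i/∂x_i = α_i − x_i = 0, so x_i* = α_i.
NE contributions = (3, 5, 3, 5); X = 16.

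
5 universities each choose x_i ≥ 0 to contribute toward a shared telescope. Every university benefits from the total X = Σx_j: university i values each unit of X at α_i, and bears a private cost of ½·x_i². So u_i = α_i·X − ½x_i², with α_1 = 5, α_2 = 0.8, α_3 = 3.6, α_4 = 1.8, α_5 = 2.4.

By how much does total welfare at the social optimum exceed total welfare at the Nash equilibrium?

301.24

University i's FOC: ∂u_i/∂x_i = α_i − x_i = 0, so x_i* = α_i.
NE contributions = (5, 0.8, 3.6, 1.8, 2.4); X = 13.6.
W^NE = (Σα)·X − ½Σα_i² = 13.6² − ½·47.6 = 161.16.
Planner sets x_i = Σα_j = 13.6 for every i, so X^SO = 5·13.6 = 68.
W^SO = (Σα)·X^SO − ½·5·(Σα)² = (5/2)·13.6² = 462.4.
Deadweight loss = W^SO − W^NE = 301.24.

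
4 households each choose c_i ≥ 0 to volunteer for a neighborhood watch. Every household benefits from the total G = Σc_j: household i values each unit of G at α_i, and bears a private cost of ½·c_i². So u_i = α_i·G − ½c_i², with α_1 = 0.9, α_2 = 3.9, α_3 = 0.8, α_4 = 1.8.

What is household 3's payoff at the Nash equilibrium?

5.6

Household i's FOC: ∂u_i/∂c_i = α_i − c_i = 0, so c_i* = α_i.
NE contributions = (0.9, 3.9, 0.8, 1.8); G = 7.4.
u_3 = α_3·G − ½·(c_3)² = 0.8·7.4 − ½·0.8² = 5.6.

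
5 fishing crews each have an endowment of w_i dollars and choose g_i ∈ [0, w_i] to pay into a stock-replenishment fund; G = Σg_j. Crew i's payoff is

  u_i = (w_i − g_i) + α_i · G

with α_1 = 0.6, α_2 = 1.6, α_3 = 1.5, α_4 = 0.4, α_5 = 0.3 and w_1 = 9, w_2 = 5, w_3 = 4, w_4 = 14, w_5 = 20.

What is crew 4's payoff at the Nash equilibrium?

∂u_i/∂g_i = α_i − 1, so crew i contributes w_i if α_i > 1, else 0.
α_i > 1 for i ∈ {2, 3}; NE contributions (0, 5, 4, 0, 0), G = 9.
u_4 = (14 − 0) + 0.4·9 = 17.6.

17.6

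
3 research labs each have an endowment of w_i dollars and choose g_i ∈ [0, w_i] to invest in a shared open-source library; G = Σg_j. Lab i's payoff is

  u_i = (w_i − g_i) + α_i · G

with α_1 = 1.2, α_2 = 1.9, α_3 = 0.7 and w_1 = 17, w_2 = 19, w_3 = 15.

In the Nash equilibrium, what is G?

36

∂u_i/∂g_i = α_i − 1, so lab i contributes w_i if α_i > 1, else 0.
α_i > 1 for i ∈ {1, 2}; NE contributions (17, 19, 0), G = 36.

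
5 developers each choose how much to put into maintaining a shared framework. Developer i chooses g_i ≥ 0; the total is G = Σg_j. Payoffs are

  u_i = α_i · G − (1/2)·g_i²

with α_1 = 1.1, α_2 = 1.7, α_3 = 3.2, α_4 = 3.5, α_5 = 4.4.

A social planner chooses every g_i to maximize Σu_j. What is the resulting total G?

Planner FOC: ∂(Σu_j)/∂g_i = (Σα_j) − g_i = 0, so g_i^SO = Σα_j = 13.9 for every i; G^SO = 69.5.

69.5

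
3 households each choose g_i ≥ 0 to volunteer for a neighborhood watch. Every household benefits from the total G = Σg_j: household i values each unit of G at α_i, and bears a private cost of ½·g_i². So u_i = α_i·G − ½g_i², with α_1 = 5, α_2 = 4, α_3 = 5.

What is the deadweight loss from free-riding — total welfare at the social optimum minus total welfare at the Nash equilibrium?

131

Household i's FOC: ∂u_i/∂g_i = α_i − g_i = 0, so g_i* = α_i.
NE contributions = (5, 4, 5); G = 14.
W^NE = (Σα)·G − ½Σα_i² = 14² − ½·66 = 163.
Planner sets g_i = Σα_j = 14 for every i, so G^SO = 3·14 = 42.
W^SO = (Σα)·G^SO − ½·3·(Σα)² = (3/2)·14² = 294.
Deadweight loss = W^SO − W^NE = 131.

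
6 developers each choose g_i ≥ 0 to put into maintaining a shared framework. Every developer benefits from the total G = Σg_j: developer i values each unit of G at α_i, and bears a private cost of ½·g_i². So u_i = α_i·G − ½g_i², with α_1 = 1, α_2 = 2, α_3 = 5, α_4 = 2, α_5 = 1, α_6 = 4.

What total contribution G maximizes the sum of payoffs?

90

Planner FOC: ∂(Σu_j)/∂g_i = (Σα_j) − g_i = 0, so g_i^SO = Σα_j = 15 for every i; G^SO = 90.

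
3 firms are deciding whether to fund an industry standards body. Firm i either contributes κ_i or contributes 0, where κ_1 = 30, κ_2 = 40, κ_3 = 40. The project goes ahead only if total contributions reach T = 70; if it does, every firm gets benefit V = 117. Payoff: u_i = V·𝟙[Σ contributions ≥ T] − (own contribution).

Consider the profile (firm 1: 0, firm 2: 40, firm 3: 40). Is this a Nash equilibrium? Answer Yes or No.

Yes

Total = 80 ≥ 70: provided.
Firm 1 (pledges 0, payoff 117): pledging 30 → total 110, payoff 87. No gain.
Firm 2 (pledges 40, payoff 77): dropping to 0 → total 40, payoff 0. No gain.
Firm 3 (pledges 40, payoff 77): dropping to 0 → total 40, payoff 0. No gain.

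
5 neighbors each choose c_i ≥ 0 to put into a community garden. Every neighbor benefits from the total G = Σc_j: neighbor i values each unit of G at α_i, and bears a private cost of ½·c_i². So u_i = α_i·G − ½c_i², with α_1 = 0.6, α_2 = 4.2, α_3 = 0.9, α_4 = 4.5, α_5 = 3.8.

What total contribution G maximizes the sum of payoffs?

Planner FOC: ∂(Σu_j)/∂c_i = (Σα_j) − c_i = 0, so c_i^SO = Σα_j = 14 for every i; G^SO = 70.

70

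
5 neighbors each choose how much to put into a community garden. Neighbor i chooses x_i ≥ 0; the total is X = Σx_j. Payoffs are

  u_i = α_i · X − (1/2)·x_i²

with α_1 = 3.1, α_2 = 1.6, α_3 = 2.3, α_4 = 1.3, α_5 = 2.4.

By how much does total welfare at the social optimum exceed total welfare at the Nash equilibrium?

Neighbor i's FOC: ∂u_i/∂x_i = α_i − x_i = 0, so x_i* = α_i.
NE contributions = (3.1, 1.6, 2.3, 1.3, 2.4); X = 10.7.
W^NE = (Σα)·X − ½Σα_i² = 10.7² − ½·24.91 = 102.035.
Planner sets x_i = Σα_j = 10.7 for every i, so X^SO = 5·10.7 = 53.5.
W^SO = (Σα)·X^SO − ½·5·(Σα)² = (5/2)·10.7² = 286.225.
Deadweight loss = W^SO − W^NE = 184.19.

184.19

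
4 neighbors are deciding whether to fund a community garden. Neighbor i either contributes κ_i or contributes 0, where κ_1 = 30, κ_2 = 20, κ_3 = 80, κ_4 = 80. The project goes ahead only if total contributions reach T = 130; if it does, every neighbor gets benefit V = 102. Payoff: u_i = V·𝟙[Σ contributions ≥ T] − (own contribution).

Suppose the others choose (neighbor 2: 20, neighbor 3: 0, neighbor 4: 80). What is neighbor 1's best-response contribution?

Others' total = 100. Contributing 30 brings total to 130 ≥ 130: gain V − κ_1 = 72.
Best response: 30.

30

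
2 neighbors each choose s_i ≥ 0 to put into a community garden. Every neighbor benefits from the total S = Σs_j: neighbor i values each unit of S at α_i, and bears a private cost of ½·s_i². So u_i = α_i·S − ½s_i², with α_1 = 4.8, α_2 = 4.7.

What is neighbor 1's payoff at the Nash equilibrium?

34.08

Neighbor i's FOC: ∂u_i/∂s_i = α_i − s_i = 0, so s_i* = α_i.
NE contributions = (4.8, 4.7); S = 9.5.
u_1 = α_1·S − ½·(s_1)² = 4.8·9.5 − ½·4.8² = 34.08.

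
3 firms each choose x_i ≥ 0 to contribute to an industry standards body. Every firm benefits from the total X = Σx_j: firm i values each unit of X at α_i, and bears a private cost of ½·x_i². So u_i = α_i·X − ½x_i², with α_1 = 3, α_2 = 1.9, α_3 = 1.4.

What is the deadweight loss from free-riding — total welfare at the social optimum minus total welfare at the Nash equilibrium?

27.13

Firm i's FOC: ∂u_i/∂x_i = α_i − x_i = 0, so x_i* = α_i.
NE contributions = (3, 1.9, 1.4); X = 6.3.
W^NE = (Σα)·X − ½Σα_i² = 6.3² − ½·14.57 = 32.405.
Planner sets x_i = Σα_j = 6.3 for every i, so X^SO = 3·6.3 = 18.9.
W^SO = (Σα)·X^SO − ½·3·(Σα)² = (3/2)·6.3² = 59.535.
Deadweight loss = W^SO − W^NE = 27.13.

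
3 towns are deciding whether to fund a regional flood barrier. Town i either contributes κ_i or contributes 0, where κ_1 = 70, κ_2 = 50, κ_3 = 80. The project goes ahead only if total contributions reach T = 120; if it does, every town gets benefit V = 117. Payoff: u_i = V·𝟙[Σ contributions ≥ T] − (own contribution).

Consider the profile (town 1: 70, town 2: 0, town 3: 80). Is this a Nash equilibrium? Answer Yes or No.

Yes

Total = 150 ≥ 120: provided.
Town 1 (pledges 70, payoff 47): dropping to 0 → total 80, payoff 0. No gain.
Town 2 (pledges 0, payoff 117): pledging 50 → total 200, payoff 67. No gain.
Town 3 (pledges 80, payoff 37): dropping to 0 → total 70, payoff 0. No gain.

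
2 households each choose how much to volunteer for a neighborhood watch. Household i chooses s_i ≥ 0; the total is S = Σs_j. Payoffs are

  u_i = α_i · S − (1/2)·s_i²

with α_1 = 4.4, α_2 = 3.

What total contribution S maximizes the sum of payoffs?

Planner FOC: ∂(Σu_j)/∂s_i = (Σα_j) − s_i = 0, so s_i^SO = Σα_j = 7.4 for every i; S^SO = 14.8.

14.8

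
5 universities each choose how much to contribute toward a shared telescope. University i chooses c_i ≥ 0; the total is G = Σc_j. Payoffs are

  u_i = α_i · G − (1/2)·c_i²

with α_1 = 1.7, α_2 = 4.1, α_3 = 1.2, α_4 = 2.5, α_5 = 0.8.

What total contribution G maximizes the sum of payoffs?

51.5

Planner FOC: ∂(Σu_j)/∂c_i = (Σα_j) − c_i = 0, so c_i^SO = Σα_j = 10.3 for every i; G^SO = 51.5.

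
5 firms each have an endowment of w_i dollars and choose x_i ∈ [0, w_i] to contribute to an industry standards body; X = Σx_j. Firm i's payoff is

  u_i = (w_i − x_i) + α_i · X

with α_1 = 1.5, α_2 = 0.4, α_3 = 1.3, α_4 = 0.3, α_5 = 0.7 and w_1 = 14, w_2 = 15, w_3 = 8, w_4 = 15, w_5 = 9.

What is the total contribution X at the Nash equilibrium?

∂u_i/∂x_i = α_i − 1, so firm i contributes w_i if α_i > 1, else 0.
α_i > 1 for i ∈ {1, 3}; NE contributions (14, 0, 8, 0, 0), X = 22.

22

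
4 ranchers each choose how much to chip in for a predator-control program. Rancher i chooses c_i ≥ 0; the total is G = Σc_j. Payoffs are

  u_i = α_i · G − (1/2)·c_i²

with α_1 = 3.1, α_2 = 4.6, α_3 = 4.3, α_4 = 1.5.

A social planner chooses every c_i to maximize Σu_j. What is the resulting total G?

54

Planner FOC: ∂(Σu_j)/∂c_i = (Σα_j) − c_i = 0, so c_i^SO = Σα_j = 13.5 for every i; G^SO = 54.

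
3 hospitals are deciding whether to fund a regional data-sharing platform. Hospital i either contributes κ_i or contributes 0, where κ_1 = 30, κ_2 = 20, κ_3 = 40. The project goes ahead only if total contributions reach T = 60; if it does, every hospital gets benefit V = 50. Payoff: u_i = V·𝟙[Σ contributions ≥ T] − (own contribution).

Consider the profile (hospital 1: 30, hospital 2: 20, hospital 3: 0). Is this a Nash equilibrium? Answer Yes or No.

No

Total = 50 < 60: not provided.
Hospital 1 (pledges 30, payoff -30): dropping to 0 → total 20, payoff 0. Profitable deviation.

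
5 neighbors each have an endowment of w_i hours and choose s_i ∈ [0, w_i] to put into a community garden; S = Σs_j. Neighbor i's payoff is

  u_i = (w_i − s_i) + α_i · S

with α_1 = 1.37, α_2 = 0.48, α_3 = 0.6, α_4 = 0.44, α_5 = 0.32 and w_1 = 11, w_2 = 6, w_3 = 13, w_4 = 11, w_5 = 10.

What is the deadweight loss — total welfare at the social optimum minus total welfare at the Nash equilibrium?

88.4

∂u_i/∂s_i = α_i − 1, so neighbor i contributes w_i if α_i > 1, else 0.
α_i > 1 for i ∈ {1}; NE contributions (11, 0, 0, 0, 0), S = 11.
W^NE = Σw_i − S^NE + (Σα_i)·S^NE = 51 + 2.21·11 = 75.31.
Planner: ∂(Σu_j)/∂s_i = Σα_j − 1 = 2.21 > 0, so everyone contributes w_i; S^SO = 51, W^SO = 51 + 2.21·51 = 163.71.
Deadweight loss = 88.4.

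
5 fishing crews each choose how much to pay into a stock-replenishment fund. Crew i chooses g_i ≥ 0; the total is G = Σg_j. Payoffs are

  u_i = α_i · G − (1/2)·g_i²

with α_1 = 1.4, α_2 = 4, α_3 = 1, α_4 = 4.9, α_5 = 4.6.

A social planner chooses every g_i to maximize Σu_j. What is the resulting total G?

Planner FOC: ∂(Σu_j)/∂g_i = (Σα_j) − g_i = 0, so g_i^SO = Σα_j = 15.9 for every i; G^SO = 79.5.

79.5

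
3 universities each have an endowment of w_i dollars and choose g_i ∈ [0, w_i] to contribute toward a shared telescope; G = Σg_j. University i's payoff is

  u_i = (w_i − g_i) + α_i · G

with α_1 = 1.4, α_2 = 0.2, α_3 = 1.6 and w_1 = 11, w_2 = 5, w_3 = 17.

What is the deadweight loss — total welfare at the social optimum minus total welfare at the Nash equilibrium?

∂u_i/∂g_i = α_i − 1, so university i contributes w_i if α_i > 1, else 0.
α_i > 1 for i ∈ {1, 3}; NE contributions (11, 0, 17), G = 28.
W^NE = Σw_i − G^NE + (Σα_i)·G^NE = 33 + 2.2·28 = 94.6.
Planner: ∂(Σu_j)/∂g_i = Σα_j − 1 = 2.2 > 0, so everyone contributes w_i; G^SO = 33, W^SO = 33 + 2.2·33 = 105.6.
Deadweight loss = 11.

11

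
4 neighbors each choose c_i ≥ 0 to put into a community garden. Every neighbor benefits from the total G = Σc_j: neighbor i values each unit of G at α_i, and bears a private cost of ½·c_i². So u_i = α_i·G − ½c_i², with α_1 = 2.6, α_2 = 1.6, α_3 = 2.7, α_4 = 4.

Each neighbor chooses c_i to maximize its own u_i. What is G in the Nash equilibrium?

10.9

Neighbor i's FOC: ∂u_i/∂c_i = α_i − c_i = 0, so c_i* = α_i.
NE contributions = (2.6, 1.6, 2.7, 4); G = 10.9.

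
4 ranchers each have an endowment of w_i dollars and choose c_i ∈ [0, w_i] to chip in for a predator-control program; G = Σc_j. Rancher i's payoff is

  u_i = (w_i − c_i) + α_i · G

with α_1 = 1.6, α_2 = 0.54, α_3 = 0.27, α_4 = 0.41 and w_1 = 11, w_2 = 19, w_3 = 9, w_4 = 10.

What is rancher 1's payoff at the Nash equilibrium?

17.6

∂u_i/∂c_i = α_i − 1, so rancher i contributes w_i if α_i > 1, else 0.
α_i > 1 for i ∈ {1}; NE contributions (11, 0, 0, 0), G = 11.
u_1 = (11 − 11) + 1.6·11 = 17.6.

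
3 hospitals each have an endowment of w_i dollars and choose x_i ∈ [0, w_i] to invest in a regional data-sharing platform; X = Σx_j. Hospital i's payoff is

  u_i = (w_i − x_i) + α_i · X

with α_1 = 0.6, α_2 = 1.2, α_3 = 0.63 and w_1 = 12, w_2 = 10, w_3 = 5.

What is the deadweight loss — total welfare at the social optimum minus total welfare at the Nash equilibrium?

∂u_i/∂x_i = α_i − 1, so hospital i contributes w_i if α_i > 1, else 0.
α_i > 1 for i ∈ {2}; NE contributions (0, 10, 0), X = 10.
W^NE = Σw_i − X^NE + (Σα_i)·X^NE = 27 + 1.43·10 = 41.3.
Planner: ∂(Σu_j)/∂x_i = Σα_j − 1 = 1.43 > 0, so everyone contributes w_i; X^SO = 27, W^SO = 27 + 1.43·27 = 65.61.
Deadweight loss = 24.31.

24.31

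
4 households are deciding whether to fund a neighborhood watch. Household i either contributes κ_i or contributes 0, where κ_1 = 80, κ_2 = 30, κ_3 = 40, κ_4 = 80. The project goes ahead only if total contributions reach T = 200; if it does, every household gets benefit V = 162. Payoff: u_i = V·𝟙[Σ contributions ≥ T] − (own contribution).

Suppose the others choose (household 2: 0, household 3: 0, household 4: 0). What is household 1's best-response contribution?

0

Others' total = 0. Even contributing 80 gives 80 < 200: no benefit either way.
Best response: 0.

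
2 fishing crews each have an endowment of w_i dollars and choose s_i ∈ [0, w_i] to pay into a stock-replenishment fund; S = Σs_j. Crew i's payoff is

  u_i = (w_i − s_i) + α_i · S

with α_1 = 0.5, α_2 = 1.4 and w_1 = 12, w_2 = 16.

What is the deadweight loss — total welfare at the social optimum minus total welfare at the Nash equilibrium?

10.8

∂u_i/∂s_i = α_i − 1, so crew i contributes w_i if α_i > 1, else 0.
α_i > 1 for i ∈ {2}; NE contributions (0, 16), S = 16.
W^NE = Σw_i − S^NE + (Σα_i)·S^NE = 28 + 0.9·16 = 42.4.
Planner: ∂(Σu_j)/∂s_i = Σα_j − 1 = 0.9 > 0, so everyone contributes w_i; S^SO = 28, W^SO = 28 + 0.9·28 = 53.2.
Deadweight loss = 10.8.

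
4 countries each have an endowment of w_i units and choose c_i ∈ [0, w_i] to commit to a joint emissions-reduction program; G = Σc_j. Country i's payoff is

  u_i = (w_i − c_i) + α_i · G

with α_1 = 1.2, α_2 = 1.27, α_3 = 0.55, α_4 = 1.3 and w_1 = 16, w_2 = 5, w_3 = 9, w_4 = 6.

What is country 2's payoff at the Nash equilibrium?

34.29

∂u_i/∂c_i = α_i − 1, so country i contributes w_i if α_i > 1, else 0.
α_i > 1 for i ∈ {1, 2, 4}; NE contributions (16, 5, 0, 6), G = 27.
u_2 = (5 − 5) + 1.27·27 = 34.29.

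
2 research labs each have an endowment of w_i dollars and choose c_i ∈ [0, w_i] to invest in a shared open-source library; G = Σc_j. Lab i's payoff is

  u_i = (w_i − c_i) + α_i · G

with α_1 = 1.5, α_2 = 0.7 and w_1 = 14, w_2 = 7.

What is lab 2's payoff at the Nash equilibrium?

∂u_i/∂c_i = α_i − 1, so lab i contributes w_i if α_i > 1, else 0.
α_i > 1 for i ∈ {1}; NE contributions (14, 0), G = 14.
u_2 = (7 − 0) + 0.7·14 = 16.8.

16.8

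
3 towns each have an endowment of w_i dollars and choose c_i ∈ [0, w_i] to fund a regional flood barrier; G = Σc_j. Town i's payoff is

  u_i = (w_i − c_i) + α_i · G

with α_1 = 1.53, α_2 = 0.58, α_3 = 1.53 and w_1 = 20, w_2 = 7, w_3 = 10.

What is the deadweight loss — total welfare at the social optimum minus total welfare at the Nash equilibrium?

∂u_i/∂c_i = α_i − 1, so town i contributes w_i if α_i > 1, else 0.
α_i > 1 for i ∈ {1, 3}; NE contributions (20, 0, 10), G = 30.
W^NE = Σw_i − G^NE + (Σα_i)·G^NE = 37 + 2.64·30 = 116.2.
Planner: ∂(Σu_j)/∂c_i = Σα_j − 1 = 2.64 > 0, so everyone contributes w_i; G^SO = 37, W^SO = 37 + 2.64·37 = 134.68.
Deadweight loss = 18.48.

18.48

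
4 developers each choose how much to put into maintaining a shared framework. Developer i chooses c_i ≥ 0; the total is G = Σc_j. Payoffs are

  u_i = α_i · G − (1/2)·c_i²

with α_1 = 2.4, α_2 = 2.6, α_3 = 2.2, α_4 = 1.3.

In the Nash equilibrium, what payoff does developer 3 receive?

Developer i's FOC: ∂u_i/∂c_i = α_i − c_i = 0, so c_i* = α_i.
NE contributions = (2.4, 2.6, 2.2, 1.3); G = 8.5.
u_3 = α_3·G − ½·(c_3)² = 2.2·8.5 − ½·2.2² = 16.28.

16.28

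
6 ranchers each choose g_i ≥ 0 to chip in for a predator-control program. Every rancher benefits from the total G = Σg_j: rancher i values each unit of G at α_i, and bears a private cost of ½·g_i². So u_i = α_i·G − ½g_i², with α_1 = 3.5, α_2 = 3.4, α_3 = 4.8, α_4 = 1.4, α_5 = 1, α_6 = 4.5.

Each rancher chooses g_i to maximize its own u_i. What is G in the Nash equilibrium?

Rancher i's FOC: ∂u_i/∂g_i = α_i − g_i = 0, so g_i* = α_i.
NE contributions = (3.5, 3.4, 4.8, 1.4, 1, 4.5); G = 18.6.

18.6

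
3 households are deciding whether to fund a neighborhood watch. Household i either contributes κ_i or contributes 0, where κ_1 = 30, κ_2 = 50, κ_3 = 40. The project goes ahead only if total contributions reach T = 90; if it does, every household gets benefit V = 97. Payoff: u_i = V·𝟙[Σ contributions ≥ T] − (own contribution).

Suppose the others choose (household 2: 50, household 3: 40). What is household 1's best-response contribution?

Others' total = 90 ≥ 90; contributing adds cost 30 for no extra benefit.
Best response: 0.

0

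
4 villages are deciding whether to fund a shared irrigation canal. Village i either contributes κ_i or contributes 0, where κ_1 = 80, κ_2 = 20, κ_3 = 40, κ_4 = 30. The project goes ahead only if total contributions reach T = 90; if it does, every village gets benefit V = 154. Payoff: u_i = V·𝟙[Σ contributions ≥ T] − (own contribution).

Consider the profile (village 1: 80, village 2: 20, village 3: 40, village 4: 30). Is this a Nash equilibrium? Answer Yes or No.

No

Total = 170 ≥ 90: provided.
Village 1 (pledges 80, payoff 74): dropping to 0 → total 90, payoff 154. Profitable deviation.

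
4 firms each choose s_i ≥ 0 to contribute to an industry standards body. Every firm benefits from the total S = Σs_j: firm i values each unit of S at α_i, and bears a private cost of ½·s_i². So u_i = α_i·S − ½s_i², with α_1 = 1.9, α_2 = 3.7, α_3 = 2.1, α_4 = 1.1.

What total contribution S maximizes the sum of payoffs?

Planner FOC: ∂(Σu_j)/∂s_i = (Σα_j) − s_i = 0, so s_i^SO = Σα_j = 8.8 for every i; S^SO = 35.2.

35.2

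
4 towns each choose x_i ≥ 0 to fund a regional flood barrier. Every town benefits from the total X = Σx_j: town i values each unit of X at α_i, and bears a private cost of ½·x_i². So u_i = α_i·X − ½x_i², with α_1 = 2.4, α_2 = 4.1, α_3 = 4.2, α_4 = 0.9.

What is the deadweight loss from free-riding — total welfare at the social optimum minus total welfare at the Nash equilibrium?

155.07

Town i's FOC: ∂u_i/∂x_i = α_i − x_i = 0, so x_i* = α_i.
NE contributions = (2.4, 4.1, 4.2, 0.9); X = 11.6.
W^NE = (Σα)·X − ½Σα_i² = 11.6² − ½·41.02 = 114.05.
Planner sets x_i = Σα_j = 11.6 for every i, so X^SO = 4·11.6 = 46.4.
W^SO = (Σα)·X^SO − ½·4·(Σα)² = (4/2)·11.6² = 269.12.
Deadweight loss = W^SO − W^NE = 155.07.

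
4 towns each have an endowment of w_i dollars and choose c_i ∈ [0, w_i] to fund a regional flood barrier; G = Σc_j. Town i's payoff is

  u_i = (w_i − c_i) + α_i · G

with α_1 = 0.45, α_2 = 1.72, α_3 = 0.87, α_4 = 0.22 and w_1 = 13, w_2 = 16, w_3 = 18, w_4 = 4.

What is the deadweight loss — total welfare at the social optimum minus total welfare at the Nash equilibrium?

79.1

∂u_i/∂c_i = α_i − 1, so town i contributes w_i if α_i > 1, else 0.
α_i > 1 for i ∈ {2}; NE contributions (0, 16, 0, 0), G = 16.
W^NE = Σw_i − G^NE + (Σα_i)·G^NE = 51 + 2.26·16 = 87.16.
Planner: ∂(Σu_j)/∂c_i = Σα_j − 1 = 2.26 > 0, so everyone contributes w_i; G^SO = 51, W^SO = 51 + 2.26·51 = 166.26.
Deadweight loss = 79.1.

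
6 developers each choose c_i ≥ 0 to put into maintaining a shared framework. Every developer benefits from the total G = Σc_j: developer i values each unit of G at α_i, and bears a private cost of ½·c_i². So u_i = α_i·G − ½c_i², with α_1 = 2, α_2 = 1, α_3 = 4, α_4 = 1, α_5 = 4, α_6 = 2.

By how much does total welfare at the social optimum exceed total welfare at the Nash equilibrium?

413

Developer i's FOC: ∂u_i/∂c_i = α_i − c_i = 0, so c_i* = α_i.
NE contributions = (2, 1, 4, 1, 4, 2); G = 14.
W^NE = (Σα)·G − ½Σα_i² = 14² − ½·42 = 175.
Planner sets c_i = Σα_j = 14 for every i, so G^SO = 6·14 = 84.
W^SO = (Σα)·G^SO − ½·6·(Σα)² = (6/2)·14² = 588.
Deadweight loss = W^SO − W^NE = 413.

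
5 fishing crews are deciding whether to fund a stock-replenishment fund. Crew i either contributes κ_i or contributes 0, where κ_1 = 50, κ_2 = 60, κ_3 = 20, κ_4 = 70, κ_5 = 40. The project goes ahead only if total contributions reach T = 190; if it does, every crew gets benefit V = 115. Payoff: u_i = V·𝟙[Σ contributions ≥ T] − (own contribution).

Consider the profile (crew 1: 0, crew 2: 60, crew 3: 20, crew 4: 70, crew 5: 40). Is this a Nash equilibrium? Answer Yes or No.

Yes

Total = 190 ≥ 190: provided.
Crew 1 (pledges 0, payoff 115): pledging 50 → total 240, payoff 65. No gain.
Crew 2 (pledges 60, payoff 55): dropping to 0 → total 130, payoff 0. No gain.
Crew 3 (pledges 20, payoff 95): dropping to 0 → total 170, payoff 0. No gain.
Crew 4 (pledges 70, payoff 45): dropping to 0 → total 120, payoff 0. No gain.
Crew 5 (pledges 40, payoff 75): dropping to 0 → total 150, payoff 0. No gain.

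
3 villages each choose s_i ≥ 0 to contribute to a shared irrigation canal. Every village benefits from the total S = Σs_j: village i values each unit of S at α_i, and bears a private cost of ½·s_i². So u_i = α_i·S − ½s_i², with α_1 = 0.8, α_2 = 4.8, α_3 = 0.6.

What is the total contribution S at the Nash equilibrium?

6.2

Village i's FOC: ∂u_i/∂s_i = α_i − s_i = 0, so s_i* = α_i.
NE contributions = (0.8, 4.8, 0.6); S = 6.2.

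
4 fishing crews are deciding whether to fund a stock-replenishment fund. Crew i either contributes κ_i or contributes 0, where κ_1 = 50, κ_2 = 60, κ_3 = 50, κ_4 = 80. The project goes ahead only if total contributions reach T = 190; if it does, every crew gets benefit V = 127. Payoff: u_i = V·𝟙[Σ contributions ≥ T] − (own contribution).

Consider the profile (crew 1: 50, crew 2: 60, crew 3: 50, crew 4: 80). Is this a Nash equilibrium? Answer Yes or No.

Total = 240 ≥ 190: provided.
Crew 1 (pledges 50, payoff 77): dropping to 0 → total 190, payoff 127. Profitable deviation.

No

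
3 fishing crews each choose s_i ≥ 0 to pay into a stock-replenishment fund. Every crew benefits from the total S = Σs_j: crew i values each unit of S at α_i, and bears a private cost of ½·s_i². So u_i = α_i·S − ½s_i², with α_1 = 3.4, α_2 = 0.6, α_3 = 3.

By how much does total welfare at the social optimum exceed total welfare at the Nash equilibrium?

34.96

Crew i's FOC: ∂u_i/∂s_i = α_i − s_i = 0, so s_i* = α_i.
NE contributions = (3.4, 0.6, 3); S = 7.
W^NE = (Σα)·S − ½Σα_i² = 7² − ½·20.92 = 38.54.
Planner sets s_i = Σα_j = 7 for every i, so S^SO = 3·7 = 21.
W^SO = (Σα)·S^SO − ½·3·(Σα)² = (3/2)·7² = 73.5.
Deadweight loss = W^SO − W^NE = 34.96.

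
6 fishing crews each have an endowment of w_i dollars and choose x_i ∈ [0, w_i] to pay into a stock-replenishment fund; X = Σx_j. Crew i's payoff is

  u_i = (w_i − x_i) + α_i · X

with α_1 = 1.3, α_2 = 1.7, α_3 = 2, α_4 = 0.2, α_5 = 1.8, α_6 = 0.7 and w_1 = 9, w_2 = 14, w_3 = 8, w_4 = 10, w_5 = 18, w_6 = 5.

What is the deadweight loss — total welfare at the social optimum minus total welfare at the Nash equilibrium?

100.5

∂u_i/∂x_i = α_i − 1, so crew i contributes w_i if α_i > 1, else 0.
α_i > 1 for i ∈ {1, 2, 3, 5}; NE contributions (9, 14, 8, 0, 18, 0), X = 49.
W^NE = Σw_i − X^NE + (Σα_i)·X^NE = 64 + 6.7·49 = 392.3.
Planner: ∂(Σu_j)/∂x_i = Σα_j − 1 = 6.7 > 0, so everyone contributes w_i; X^SO = 64, W^SO = 64 + 6.7·64 = 492.8.
Deadweight loss = 100.5.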